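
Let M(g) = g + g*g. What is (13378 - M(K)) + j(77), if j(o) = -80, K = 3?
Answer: 13286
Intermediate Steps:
M(g) = g + g²
(13378 - M(K)) + j(77) = (13378 - 3*(1 + 3)) - 80 = (13378 - 3*4) - 80 = (13378 - 1*12) - 80 = (13378 - 12) - 80 = 13366 - 80 = 13286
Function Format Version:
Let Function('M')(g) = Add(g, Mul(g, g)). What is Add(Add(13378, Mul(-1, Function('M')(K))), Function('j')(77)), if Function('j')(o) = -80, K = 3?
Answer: 13286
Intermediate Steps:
Function('M')(g) = Add(g, Pow(g, 2))
Add(Add(13378, Mul(-1, Function('M')(K))), Function('j')(77)) = Add(Add(13378, Mul(-1, Mul(3, Add(1, 3)))), -80) = Add(Add(13378, Mul(-1, Mul(3, 4))), -80) = Add(Add(13378, Mul(-1, 12)), -80) = Add(Add(13378, -12), -80) = Add(13366, -80) = 13286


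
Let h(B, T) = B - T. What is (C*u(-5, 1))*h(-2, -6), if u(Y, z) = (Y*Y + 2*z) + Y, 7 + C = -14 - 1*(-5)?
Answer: -1408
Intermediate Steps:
C = -16 (C = -7 + (-14 - 1*(-5)) = -7 + (-14 + 5) = -7 - 9 = -16)
u(Y, z) = Y + Y² + 2*z (u(Y, z) = (Y² + 2*z) + Y = Y + Y² + 2*z)
(C*u(-5, 1))*h(-2, -6) = (-16*(-5 + (-5)² + 2*1))*(-2 - 1*(-6)) = (-16*(-5 + 25 + 2))*(-2 + 6) = -16*22*4 = -352*4 = -1408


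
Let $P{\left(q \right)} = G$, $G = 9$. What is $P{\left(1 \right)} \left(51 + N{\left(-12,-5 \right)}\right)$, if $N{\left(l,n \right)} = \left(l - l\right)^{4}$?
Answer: $459$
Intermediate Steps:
$P{\left(q \right)} = 9$
$N{\left(l,n \right)} = 0$ ($N{\left(l,n \right)} = 0^{4} = 0$)
$P{\left(1 \right)} \left(51 + N{\left(-12,-5 \right)}\right) = 9 \left(51 + 0\right) = 9 \cdot 51 = 459$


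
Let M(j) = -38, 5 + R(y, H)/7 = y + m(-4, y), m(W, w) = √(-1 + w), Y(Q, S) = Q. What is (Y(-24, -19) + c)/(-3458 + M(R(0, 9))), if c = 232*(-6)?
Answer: 177/437 ≈ 0.40503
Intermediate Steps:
R(y, H) = -35 + 7*y + 7*√(-1 + y) (R(y, H) = -35 + 7*(y + √(-1 + y)) = -35 + (7*y + 7*√(-1 + y)) = -35 + 7*y + 7*√(-1 + y))
c = -1392
(Y(-24, -19) + c)/(-3458 + M(R(0, 9))) = (-24 - 1392)/(-3458 - 38) = -1416/(-3496) = -1416*(-1/3496) = 177/437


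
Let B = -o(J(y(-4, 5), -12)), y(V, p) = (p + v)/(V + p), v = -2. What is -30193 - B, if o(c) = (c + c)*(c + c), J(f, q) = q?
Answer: -29617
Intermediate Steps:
y(V, p) = (-2 + p)/(V + p) (y(V, p) = (p - 2)/(V + p) = (-2 + p)/(V + p))
o(c) = 4*c**2 (o(c) = (2*c)*(2*c) = 4*c**2)
B = -576 (B = -4*(-12)**2 = -4*144 = -1*576 = -576)
-30193 - B = -30193 - 1*(-576) = -30193 + 576 = -29617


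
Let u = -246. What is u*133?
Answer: -32718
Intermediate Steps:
u*133 = -246*133 = -32718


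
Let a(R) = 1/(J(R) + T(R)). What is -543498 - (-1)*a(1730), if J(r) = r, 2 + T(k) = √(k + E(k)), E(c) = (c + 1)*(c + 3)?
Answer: -8461722090/15569 + √3001553/15569 ≈ -5.4350e+5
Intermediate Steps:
E(c) = (1 + c)*(3 + c)
T(k) = -2 + √(3 + k² + 5*k) (T(k) = -2 + √(k + (3 + k² + 4*k)) = -2 + √(3 + k² + 5*k))
a(R) = 1/(-2 + R + √(3 + R² + 5*R)) (a(R) = 1/(R + (-2 + √(3 + R² + 5*R))) = 1/(-2 + R + √(3 + R² + 5*R)))
-543498 - (-1)*a(1730) = -543498 - (-1)/(-2 + 1730 + √(3 + 1730² + 5*1730)) = -543498 - (-1)/(-2 + 1730 + √(3 + 2992900 + 8650)) = -543498 - (-1)/(-2 + 1730 + √3001553) = -543498 - (-1)/(1728 + √3001553) = -543498 + 1/(1728 + √3001553)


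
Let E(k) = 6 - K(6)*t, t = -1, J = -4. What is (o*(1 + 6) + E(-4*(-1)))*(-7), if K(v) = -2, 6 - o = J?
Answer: -518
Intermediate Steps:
o = 10 (o = 6 - 1*(-4) = 6 + 4 = 10)
E(k) = 4 (E(k) = 6 - (-2)*(-1) = 6 - 1*2 = 6 - 2 = 4)
(o*(1 + 6) + E(-4*(-1)))*(-7) = (10*(1 + 6) + 4)*(-7) = (10*7 + 4)*(-7) = (70 + 4)*(-7) = 74*(-7) = -518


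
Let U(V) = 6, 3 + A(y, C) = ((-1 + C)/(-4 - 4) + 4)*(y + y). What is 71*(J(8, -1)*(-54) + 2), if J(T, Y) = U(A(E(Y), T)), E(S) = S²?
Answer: -22862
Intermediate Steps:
A(y, C) = -3 + 2*y*(33/8 - C/8) (A(y, C) = -3 + ((-1 + C)/(-4 - 4) + 4)*(y + y) = -3 + ((-1 + C)/(-8) + 4)*(2*y) = -3 + ((-1 + C)*(-⅛) + 4)*(2*y) = -3 + ((⅛ - C/8) + 4)*(2*y) = -3 + (33/8 - C/8)*(2*y) = -3 + 2*y*(33/8 - C/8))
J(T, Y) = 6
71*(J(8, -1)*(-54) + 2) = 71*(6*(-54) + 2) = 71*(-324 + 2) = 71*(-322) = -22862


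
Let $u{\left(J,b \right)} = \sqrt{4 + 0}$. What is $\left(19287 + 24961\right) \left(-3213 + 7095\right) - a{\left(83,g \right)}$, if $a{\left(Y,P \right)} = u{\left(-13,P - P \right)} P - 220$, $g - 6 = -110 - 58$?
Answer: $171771280$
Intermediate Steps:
$g = -162$ ($g = 6 - 168 = -162$)
$u{\left(J,b \right)} = 2$ ($u{\left(J,b \right)} = \sqrt{4} = 2$)
$a{\left(Y,P \right)} = -220 + 2 P$ ($a{\left(Y,P \right)} = 2 P - 220 = -220 + 2 P$)
$\left(19287 + 24961\right) \left(-3213 + 7095\right) - a{\left(83,g \right)} = \left(19287 + 24961\right) \left(-3213 + 7095\right) - \left(-220 + 2 \left(-162\right)\right) = 44248 \cdot 3882 - \left(-220 - 324\right) = 171770736 - -544 = 171770736 + 544 = 171771280$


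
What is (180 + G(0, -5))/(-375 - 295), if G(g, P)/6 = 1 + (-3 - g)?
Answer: -84/335 ≈ -0.25075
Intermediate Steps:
G(g, P) = -12 - 6*g (G(g, P) = 6*(1 + (-3 - g)) = 6*(-2 - g) = -12 - 6*g)
(180 + G(0, -5))/(-375 - 295) = (180 + (-12 - 6*0))/(-375 - 295) = (180 + (-12 + 0))/(-670) = (180 - 12)*(-1/670) = 168*(-1/670) = -84/335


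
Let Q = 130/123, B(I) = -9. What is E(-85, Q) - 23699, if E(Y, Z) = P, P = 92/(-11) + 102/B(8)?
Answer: -782717/33 ≈ -23719.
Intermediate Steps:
P = -650/33 (P = 92/(-11) + 102/(-9) = 92*(-1/11) + 102*(-⅑) = -92/11 - 34/3 = -650/33 ≈ -19.697)
Q = 130/123 (Q = 130*(1/123) = 130/123 ≈ 1.0569)
E(Y, Z) = -650/33
E(-85, Q) - 23699 = -650/33 - 23699 = -782717/33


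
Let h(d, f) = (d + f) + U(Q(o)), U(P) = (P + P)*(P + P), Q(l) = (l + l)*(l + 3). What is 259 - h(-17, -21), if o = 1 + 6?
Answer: -78103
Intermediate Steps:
o = 7
Q(l) = 2*l*(3 + l) (Q(l) = (2*l)*(3 + l) = 2*l*(3 + l))
U(P) = 4*P² (U(P) = (2*P)*(2*P) = 4*P²)
h(d, f) = 78400 + d + f (h(d, f) = (d + f) + 4*(2*7*(3 + 7))² = (d + f) + 4*(2*7*10)² = (d + f) + 4*140² = (d + f) + 4*19600 = (d + f) + 78400 = 78400 + d + f)
259 - h(-17, -21) = 259 - (78400 - 17 - 21) = 259 - 1*78362 = 259 - 78362 = -78103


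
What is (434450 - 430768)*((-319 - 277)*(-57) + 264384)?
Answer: 1098546792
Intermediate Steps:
(434450 - 430768)*((-319 - 277)*(-57) + 264384) = 3682*(-596*(-57) + 264384) = 3682*(33972 + 264384) = 3682*298356 = 1098546792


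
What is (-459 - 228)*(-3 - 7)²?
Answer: -68700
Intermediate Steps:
(-459 - 228)*(-3 - 7)² = -687*(-10)² = -687*100 = -68700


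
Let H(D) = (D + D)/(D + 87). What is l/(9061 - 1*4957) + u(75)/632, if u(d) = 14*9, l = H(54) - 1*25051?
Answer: -89973533/15238152 ≈ -5.9045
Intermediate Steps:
H(D) = 2*D/(87 + D) (H(D) = (2*D)/(87 + D) = 2*D/(87 + D))
l = -1177361/47 (l = 2*54/(87 + 54) - 1*25051 = 2*54/141 - 25051 = 2*54*(1/141) - 25051 = 36/47 - 25051 = -1177361/47 ≈ -25050.)
u(d) = 126
l/(9061 - 1*4957) + u(75)/632 = -1177361/(47*(9061 - 1*4957)) + 126/632 = -1177361/(47*(9061 - 4957)) + 126*(1/632) = -1177361/47/4104 + 63/316 = -1177361/47*1/4104 + 63/316 = -1177361/192888 + 63/316 = -89973533/15238152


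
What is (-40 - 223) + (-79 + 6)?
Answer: -336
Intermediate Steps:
(-40 - 223) + (-79 + 6) = -263 - 73 = -336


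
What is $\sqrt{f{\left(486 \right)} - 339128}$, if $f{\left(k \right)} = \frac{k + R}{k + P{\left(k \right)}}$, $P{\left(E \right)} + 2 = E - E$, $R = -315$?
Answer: $\frac{i \sqrt{164137781}}{22} \approx 582.35 i$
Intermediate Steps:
$P{\left(E \right)} = -2$ ($P{\left(E \right)} = -2 + \left(E - E\right) = -2 + 0 = -2$)
$f{\left(k \right)} = \frac{-315 + k}{-2 + k}$ ($f{\left(k \right)} = \frac{k - 315}{k - 2} = \frac{-315 + k}{-2 + k}$)
$\sqrt{f{\left(486 \right)} - 339128} = \sqrt{\frac{-315 + 486}{-2 + 486} - 339128} = \sqrt{\frac{1}{484} \cdot 171 - 339128} = \sqrt{\frac{171}{484} - 339128} = \sqrt{- \frac{164137781}{484}} = \frac{i \sqrt{164137781}}{22}$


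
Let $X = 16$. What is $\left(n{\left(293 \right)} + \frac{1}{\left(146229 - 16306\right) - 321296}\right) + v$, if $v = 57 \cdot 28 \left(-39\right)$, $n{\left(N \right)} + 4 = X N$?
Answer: $- \frac{11015429881}{191373} \approx -57560.0$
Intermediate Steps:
$n{\left(N \right)} = -4 + 16 N$
$v = -62244$ ($v = 1596 \left(-39\right) = -62244$)
$\left(n{\left(293 \right)} + \frac{1}{\left(146229 - 16306\right) - 321296}\right) + v = \left(\left(-4 + 16 \cdot 293\right) + \frac{1}{\left(146229 - 16306\right) - 321296}\right) - 62244 = \left(\left(-4 + 4688\right) + \frac{1}{\left(146229 - 16306\right) - 321296}\right) - 62244 = \left(4684 + \frac{1}{129923 - 321296}\right) - 62244 = \left(4684 + \frac{1}{-191373}\right) - 62244 = \left(4684 - \frac{1}{191373}\right) - 62244 = \frac{896391131}{191373} - 62244 = - \frac{11015429881}{191373}$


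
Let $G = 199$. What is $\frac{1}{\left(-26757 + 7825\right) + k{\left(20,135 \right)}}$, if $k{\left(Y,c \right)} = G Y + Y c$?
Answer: $- \frac{1}{12252} \approx -8.1619 \cdot 10^{-5}$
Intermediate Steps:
$k{\left(Y,c \right)} = 199 Y + Y c$
$\frac{1}{\left(-26757 + 7825\right) + k{\left(20,135 \right)}} = \frac{1}{\left(-26757 + 7825\right) + 20 \left(199 + 135\right)} = \frac{1}{-18932 + 20 \cdot 334} = \frac{1}{-18932 + 6680} = \frac{1}{-12252} = - \frac{1}{12252}$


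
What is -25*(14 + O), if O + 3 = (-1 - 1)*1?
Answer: -225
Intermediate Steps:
O = -5 (O = -3 + (-1 - 1)*1 = -3 - 2*1 = -3 - 2 = -5)
-25*(14 + O) = -25*(14 - 5) = -25*9 = -225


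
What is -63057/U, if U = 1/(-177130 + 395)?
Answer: 11144378895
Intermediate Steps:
U = -1/176735 (U = 1/(-176735) = -1/176735 ≈ -5.6582e-6)
-63057/U = -63057/(-1/176735) = -63057*(-176735) = 11144378895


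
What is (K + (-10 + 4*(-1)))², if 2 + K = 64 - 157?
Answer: 11881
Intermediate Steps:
K = -95 (K = -2 + (64 - 157) = -2 - 93 = -95)
(K + (-10 + 4*(-1)))² = (-95 + (-10 + 4*(-1)))² = (-95 + (-10 - 4))² = (-95 - 14)² = (-109)² = 11881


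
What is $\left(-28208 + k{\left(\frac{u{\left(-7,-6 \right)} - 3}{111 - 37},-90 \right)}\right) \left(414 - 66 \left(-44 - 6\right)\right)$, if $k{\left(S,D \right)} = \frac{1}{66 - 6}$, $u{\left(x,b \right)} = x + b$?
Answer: $- \frac{1047644501}{10} \approx -1.0476 \cdot 10^{8}$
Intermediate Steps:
$u{\left(x,b \right)} = b + x$
$k{\left(S,D \right)} = \frac{1}{60}$
$\left(-28208 + k{\left(\frac{u{\left(-7,-6 \right)} - 3}{111 - 37},-90 \right)}\right) \left(414 - 66 \left(-44 - 6\right)\right) = \left(-28208 + \frac{1}{60}\right) \left(414 - 66 \left(-44 - 6\right)\right) = - \frac{1692479 \left(414 - -3300\right)}{60} = - \frac{1692479 \left(414 + 3300\right)}{60} = \left(- \frac{1692479}{60}\right) 3714 = - \frac{1047644501}{10}$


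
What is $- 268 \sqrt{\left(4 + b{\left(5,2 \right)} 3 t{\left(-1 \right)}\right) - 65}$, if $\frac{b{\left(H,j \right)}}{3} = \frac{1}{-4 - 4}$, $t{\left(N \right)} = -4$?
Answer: $- 134 i \sqrt{226} \approx - 2014.5 i$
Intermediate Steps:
$b{\left(H,j \right)} = - \frac{3}{8}$ ($b{\left(H,j \right)} = \frac{3}{-4 - 4} = \frac{3}{-8} = 3 \left(- \frac{1}{8}\right) = - \frac{3}{8}$)
$- 268 \sqrt{\left(4 + b{\left(5,2 \right)} 3 t{\left(-1 \right)}\right) - 65} = - 268 \sqrt{\left(4 - \frac{3 \cdot 3 \left(-4\right)}{8}\right) - 65} = - 268 \sqrt{\left(4 - - \frac{9}{2}\right) - 65} = - 268 \sqrt{\left(4 + \frac{9}{2}\right) - 65} = - 268 \sqrt{\frac{17}{2} - 65} = - 268 \sqrt{- \frac{113}{2}} = - 268 \frac{i \sqrt{226}}{2} = - 134 i \sqrt{226}$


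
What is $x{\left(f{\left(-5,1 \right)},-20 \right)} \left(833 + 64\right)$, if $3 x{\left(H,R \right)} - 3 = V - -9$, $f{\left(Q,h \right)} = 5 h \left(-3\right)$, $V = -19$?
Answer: $-2093$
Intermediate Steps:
$f{\left(Q,h \right)} = - 15 h$
$x{\left(H,R \right)} = - \frac{7}{3}$ ($x{\left(H,R \right)} = 1 + \frac{-19 - -9}{3} = 1 + \frac{-19 + 9}{3} = 1 + \frac{1}{3} \left(-10\right) = 1 - \frac{10}{3} = - \frac{7}{3}$)
$x{\left(f{\left(-5,1 \right)},-20 \right)} \left(833 + 64\right) = - \frac{7 \left(833 + 64\right)}{3} = \left(- \frac{7}{3}\right) 897 = -2093$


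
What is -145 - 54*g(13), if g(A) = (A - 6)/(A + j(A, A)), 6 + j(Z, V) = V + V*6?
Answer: -1042/7 ≈ -148.86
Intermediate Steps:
j(Z, V) = -6 + 7*V (j(Z, V) = -6 + (V + V*6) = -6 + (V + 6*V) = -6 + 7*V)
g(A) = (-6 + A)/(-6 + 8*A) (g(A) = (A - 6)/(A + (-6 + 7*A)) = (-6 + A)/(-6 + 8*A))
-145 - 54*g(13) = -145 - 27*(-6 + 13)/(-3 + 4*13) = -145 - 27*7/(-3 + 52) = -145 - 27*7/49 = -145 - 54*1/14 = -145 - 27/7 = -1042/7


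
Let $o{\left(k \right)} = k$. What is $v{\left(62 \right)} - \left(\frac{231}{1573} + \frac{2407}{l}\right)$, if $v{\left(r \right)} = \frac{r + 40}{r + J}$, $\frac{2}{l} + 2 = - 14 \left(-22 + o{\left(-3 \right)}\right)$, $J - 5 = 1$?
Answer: $- \frac{119781561}{286} \approx -4.1882 \cdot 10^{5}$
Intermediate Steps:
$J = 6$ ($J = 5 + 1 = 6$)
$l = \frac{1}{174}$ ($l = \frac{2}{-2 - 14 \left(-22 - 3\right)} = \frac{2}{-2 - -350} = \frac{2}{-2 + 350} = \frac{2}{348} = 2 \cdot \frac{1}{348} = \frac{1}{174} \approx 0.0057471$)
$v{\left(r \right)} = \frac{40 + r}{6 + r}$ ($v{\left(r \right)} = \frac{r + 40}{r + 6} = \frac{40 + r}{6 + r}$)
$v{\left(62 \right)} - \left(\frac{231}{1573} + \frac{2407}{l}\right) = \frac{40 + 62}{6 + 62} - \left(\frac{231}{1573} + 2407 \frac{1}{\frac{1}{174}}\right) = \frac{1}{68} \cdot 102 - \left(231 \cdot \frac{1}{1573} + 2407 \cdot 174\right) = \frac{1}{68} \cdot 102 - \left(\frac{21}{143} + 418818\right) = \frac{3}{2} - \frac{59890995}{143} = - \frac{119781561}{286}$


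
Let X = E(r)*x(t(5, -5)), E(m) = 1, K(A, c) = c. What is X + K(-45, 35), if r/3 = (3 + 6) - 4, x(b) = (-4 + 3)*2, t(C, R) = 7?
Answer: 33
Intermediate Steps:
x(b) = -2 (x(b) = -1*2 = -2)
r = 15 (r = 3*((3 + 6) - 4) = 3*(9 - 4) = 3*5 = 15)
X = -2 (X = 1*(-2) = -2)
X + K(-45, 35) = -2 + 35 = 33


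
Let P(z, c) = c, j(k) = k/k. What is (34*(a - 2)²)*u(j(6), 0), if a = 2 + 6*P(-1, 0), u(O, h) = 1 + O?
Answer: 0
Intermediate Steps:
j(k) = 1
a = 2 (a = 2 + 6*0 = 2 + 0 = 2)
(34*(a - 2)²)*u(j(6), 0) = (34*(2 - 2)²)*(1 + 1) = (34*0²)*2 = (34*0)*2 = 0*2 = 0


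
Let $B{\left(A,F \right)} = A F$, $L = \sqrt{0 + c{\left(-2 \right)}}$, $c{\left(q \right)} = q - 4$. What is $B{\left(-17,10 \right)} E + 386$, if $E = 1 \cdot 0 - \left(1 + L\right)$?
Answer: $556 + 170 i \sqrt{6} \approx 556.0 + 416.41 i$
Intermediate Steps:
$c{\left(q \right)} = -4 + q$
$L = i \sqrt{6}$ ($L = \sqrt{0 - 6} = \sqrt{-6} = i \sqrt{6} \approx 2.4495 i$)
$E = -1 - i \sqrt{6}$ ($E = 1 \cdot 0 + \left(\left(3 - 4\right) - i \sqrt{6}\right) = 0 + \left(\left(3 - 4\right) - i \sqrt{6}\right) = 0 - \left(1 + i \sqrt{6}\right) = -1 - i \sqrt{6} \approx -1.0 - 2.4495 i$)
$B{\left(-17,10 \right)} E + 386 = \left(-17\right) 10 \left(-1 - i \sqrt{6}\right) + 386 = - 170 \left(-1 - i \sqrt{6}\right) + 386 = \left(170 + 170 i \sqrt{6}\right) + 386 = 556 + 170 i \sqrt{6}$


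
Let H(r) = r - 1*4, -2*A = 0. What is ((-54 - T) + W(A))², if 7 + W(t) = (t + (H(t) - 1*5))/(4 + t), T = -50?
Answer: 2809/16 ≈ 175.56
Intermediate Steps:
A = 0 (A = -½*0 = 0)
H(r) = -4 + r (H(r) = r - 4 = -4 + r)
W(t) = -7 + (-9 + 2*t)/(4 + t) (W(t) = -7 + (t + ((-4 + t) - 1*5))/(4 + t) = -7 + (t + ((-4 + t) - 5))/(4 + t) = -7 + (t + (-9 + t))/(4 + t) = -7 + (-9 + 2*t)/(4 + t))
((-54 - T) + W(A))² = ((-54 - 1*(-50)) + (-37 - 5*0)/(4 + 0))² = ((-54 + 50) + (-37 + 0)/4)² = (-4 + (¼)*(-37))² = (-4 - 37/4)² = (-53/4)² = 2809/16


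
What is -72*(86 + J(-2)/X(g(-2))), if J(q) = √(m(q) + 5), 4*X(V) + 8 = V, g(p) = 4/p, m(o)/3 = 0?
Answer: -6192 + 144*√5/5 ≈ -6127.6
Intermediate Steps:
m(o) = 0 (m(o) = 3*0 = 0)
X(V) = -2 + V/4
J(q) = √5 (J(q) = √(0 + 5) = √5)
-72*(86 + J(-2)/X(g(-2))) = -72*(86 + √5/(-2 + (4/(-2))/4)) = -72*(86 + √5/(-2 + (4*(-½))/4)) = -72*(86 + √5/(-2 + (¼)*(-2))) = -72*(86 + √5/(-2 - ½)) = -72*(86 + √5/(-5/2)) = -72*(86 + √5*(-⅖)) = -72*(86 - 2*√5/5) = -6192 + 144*√5/5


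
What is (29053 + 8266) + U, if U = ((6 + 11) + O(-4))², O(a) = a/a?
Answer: 37643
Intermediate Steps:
O(a) = 1
U = 324 (U = ((6 + 11) + 1)² = (17 + 1)² = 18² = 324)
(29053 + 8266) + U = (29053 + 8266) + 324 = 37319 + 324 = 37643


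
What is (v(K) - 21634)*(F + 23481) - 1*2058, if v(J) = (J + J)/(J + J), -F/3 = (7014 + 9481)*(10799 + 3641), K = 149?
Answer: 15457642065669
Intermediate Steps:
F = -714563400 (F = -3*(7014 + 9481)*(10799 + 3641) = -49485*14440 = -3*238187800 = -714563400)
v(J) = 1 (v(J) = (2*J)/((2*J)) = (2*J)*(1/(2*J)) = 1)
(v(K) - 21634)*(F + 23481) - 1*2058 = (1 - 21634)*(-714563400 + 23481) - 1*2058 = -21633*(-714539919) - 2058 = 15457642067727 - 2058 = 15457642065669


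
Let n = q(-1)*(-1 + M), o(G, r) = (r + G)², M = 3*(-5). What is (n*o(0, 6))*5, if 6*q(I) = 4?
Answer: -1920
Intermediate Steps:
M = -15
q(I) = ⅔ (q(I) = (⅙)*4 = ⅔)
o(G, r) = (G + r)²
n = -32/3 (n = 2*(-1 - 15)/3 = (⅔)*(-16) = -32/3 ≈ -10.667)
(n*o(0, 6))*5 = -32*(0 + 6)²/3*5 = -32/3*6²*5 = -32/3*36*5 = -384*5 = -1920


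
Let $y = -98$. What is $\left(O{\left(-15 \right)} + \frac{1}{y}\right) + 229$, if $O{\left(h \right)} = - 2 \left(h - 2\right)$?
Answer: $\frac{25773}{98} \approx 262.99$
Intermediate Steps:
$O{\left(h \right)} = 4 - 2 h$ ($O{\left(h \right)} = - 2 \left(-2 + h\right) = 4 - 2 h$)
$\left(O{\left(-15 \right)} + \frac{1}{y}\right) + 229 = \left(\left(4 - -30\right) + \frac{1}{-98}\right) + 229 = \left(\left(4 + 30\right) - \frac{1}{98}\right) + 229 = \left(34 - \frac{1}{98}\right) + 229 = \frac{3331}{98} + 229 = \frac{25773}{98}$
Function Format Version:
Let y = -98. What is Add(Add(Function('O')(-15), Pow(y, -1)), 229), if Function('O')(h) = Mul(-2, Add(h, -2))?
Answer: Rational(25773, 98) ≈ 262.99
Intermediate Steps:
Function('O')(h) = Add(4, Mul(-2, h)) (Function('O')(h) = Mul(-2, Add(-2, h)) = Add(4, Mul(-2, h)))
Add(Add(Function('O')(-15), Pow(y, -1)), 229) = Add(Add(Add(4, Mul(-2, -15)), Pow(-98, -1)), 229) = Add(Add(Add(4, 30), Rational(-1, 98)), 229) = Add(Add(34, Rational(-1, 98)), 229) = Add(Rational(3331, 98), 229) = Rational(25773, 98)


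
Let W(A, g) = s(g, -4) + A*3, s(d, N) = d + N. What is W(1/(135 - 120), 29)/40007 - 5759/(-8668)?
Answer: 104826703/157627580 ≈ 0.66503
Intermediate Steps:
s(d, N) = N + d
W(A, g) = -4 + g + 3*A (W(A, g) = (-4 + g) + A*3 = (-4 + g) + 3*A = -4 + g + 3*A)
W(1/(135 - 120), 29)/40007 - 5759/(-8668) = (-4 + 29 + 3/(135 - 120))/40007 - 5759/(-8668) = (-4 + 29 + 3/15)*(1/40007) - 5759*(-1/8668) = (-4 + 29 + 3*(1/15))*(1/40007) + 5759/8668 = (-4 + 29 + 1/5)*(1/40007) + 5759/8668 = (126/5)*(1/40007) + 5759/8668 = 126/200035 + 5759/8668 = 104826703/157627580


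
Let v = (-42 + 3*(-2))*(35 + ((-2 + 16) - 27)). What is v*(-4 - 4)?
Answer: 8448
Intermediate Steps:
v = -1056 (v = (-42 - 6)*(35 + (14 - 27)) = -48*(35 - 13) = -48*22 = -1056)
v*(-4 - 4) = -1056*(-4 - 4) = -1056*(-8) = 8448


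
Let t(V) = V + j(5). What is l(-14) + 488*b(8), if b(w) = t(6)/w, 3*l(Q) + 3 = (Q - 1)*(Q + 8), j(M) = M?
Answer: 700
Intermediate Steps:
l(Q) = -1 + (-1 + Q)*(8 + Q)/3 (l(Q) = -1 + ((Q - 1)*(Q + 8))/3 = -1 + ((-1 + Q)*(8 + Q))/3 = -1 + (-1 + Q)*(8 + Q)/3)
t(V) = 5 + V (t(V) = V + 5 = 5 + V)
b(w) = 11/w (b(w) = (5 + 6)/w = 11/w)
l(-14) + 488*b(8) = (-11/3 + (⅓)*(-14)² + (7/3)*(-14)) + 488*(11/8) = (-11/3 + (⅓)*196 - 98/3) + 488*(11*(⅛)) = (-11/3 + 196/3 - 98/3) + 488*(11/8) = 29 + 671 = 700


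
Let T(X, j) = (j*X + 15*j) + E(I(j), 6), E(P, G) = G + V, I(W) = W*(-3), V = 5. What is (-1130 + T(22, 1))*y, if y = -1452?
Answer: 1571064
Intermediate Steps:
I(W) = -3*W
E(P, G) = 5 + G (E(P, G) = G + 5 = 5 + G)
T(X, j) = 11 + 15*j + X*j (T(X, j) = (j*X + 15*j) + (5 + 6) = (X*j + 15*j) + 11 = (15*j + X*j) + 11 = 11 + 15*j + X*j)
(-1130 + T(22, 1))*y = (-1130 + (11 + 15*1 + 22*1))*(-1452) = (-1130 + (11 + 15 + 22))*(-1452) = (-1130 + 48)*(-1452) = -1082*(-1452) = 1571064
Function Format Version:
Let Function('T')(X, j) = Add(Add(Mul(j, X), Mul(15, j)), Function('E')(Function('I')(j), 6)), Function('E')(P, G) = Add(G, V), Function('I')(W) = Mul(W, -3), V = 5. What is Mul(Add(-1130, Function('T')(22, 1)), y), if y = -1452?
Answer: 1571064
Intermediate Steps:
Function('I')(W) = Mul(-3, W)
Function('E')(P, G) = Add(5, G) (Function('E')(P, G) = Add(G, 5) = Add(5, G))
Function('T')(X, j) = Add(11, Mul(15, j), Mul(X, j)) (Function('T')(X, j) = Add(Add(Mul(j, X), Mul(15, j)), Add(5, 6)) = Add(Add(Mul(X, j), Mul(15, j)), 11) = Add(Add(Mul(15, j), Mul(X, j)), 11) = Add(11, Mul(15, j), Mul(X, j)))
Mul(Add(-1130, Function('T')(22, 1)), y) = Mul(Add(-1130, Add(11, Mul(15, 1), Mul(22, 1))), -1452) = Mul(Add(-1130, Add(11, 15, 22)), -1452) = Mul(Add(-1130, 48), -1452) = Mul(-1082, -1452) = 1571064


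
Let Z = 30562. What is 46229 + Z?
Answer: 76791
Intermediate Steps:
46229 + Z = 46229 + 30562 = 76791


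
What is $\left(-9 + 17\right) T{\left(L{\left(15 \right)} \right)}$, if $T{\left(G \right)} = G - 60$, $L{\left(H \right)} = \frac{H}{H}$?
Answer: $-472$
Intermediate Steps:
$L{\left(H \right)} = 1$
$T{\left(G \right)} = -60 + G$ ($T{\left(G \right)} = G - 60 = -60 + G$)
$\left(-9 + 17\right) T{\left(L{\left(15 \right)} \right)} = \left(-9 + 17\right) \left(-60 + 1\right) = 8 \left(-59\right) = -472$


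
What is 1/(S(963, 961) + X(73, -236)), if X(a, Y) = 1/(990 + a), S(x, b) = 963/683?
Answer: 726029/1024352 ≈ 0.70877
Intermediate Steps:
S(x, b) = 963/683 (S(x, b) = 963*(1/683) = 963/683)
1/(S(963, 961) + X(73, -236)) = 1/(963/683 + 1/(990 + 73)) = 1/(963/683 + 1/1063) = 1/(1024352/726029) = 726029/1024352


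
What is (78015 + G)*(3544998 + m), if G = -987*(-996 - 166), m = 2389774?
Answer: 7269555635748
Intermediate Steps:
G = 1146894 (G = -987*(-1162) = 1146894)
(78015 + G)*(3544998 + m) = (78015 + 1146894)*(3544998 + 2389774) = 1224909*5934772 = 7269555635748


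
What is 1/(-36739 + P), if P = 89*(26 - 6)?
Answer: -1/34959 ≈ -2.8605e-5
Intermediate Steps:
P = 1780 (P = 89*20 = 1780)
1/(-36739 + P) = 1/(-36739 + 1780) = 1/(-34959) = -1/34959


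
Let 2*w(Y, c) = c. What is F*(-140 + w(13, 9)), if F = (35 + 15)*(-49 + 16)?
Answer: 223575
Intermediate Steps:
w(Y, c) = c/2
F = -1650 (F = 50*(-33) = -1650)
F*(-140 + w(13, 9)) = -1650*(-140 + (½)*9) = -1650*(-140 + 9/2) = -1650*(-271/2) = 223575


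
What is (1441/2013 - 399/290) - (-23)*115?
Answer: 140335123/53070 ≈ 2644.3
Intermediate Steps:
(1441/2013 - 399/290) - (-23)*115 = (1441*(1/2013) - 399*1/290) - 1*(-2645) = (131/183 - 399/290) + 2645 = -35027/53070 + 2645 = 140335123/53070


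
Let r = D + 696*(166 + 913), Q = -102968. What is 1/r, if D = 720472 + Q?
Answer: 1/1368488 ≈ 7.3073e-7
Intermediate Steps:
D = 617504 (D = 720472 - 102968 = 617504)
r = 1368488 (r = 617504 + 696*(166 + 913) = 617504 + 696*1079 = 617504 + 750984 = 1368488)
1/r = 1/1368488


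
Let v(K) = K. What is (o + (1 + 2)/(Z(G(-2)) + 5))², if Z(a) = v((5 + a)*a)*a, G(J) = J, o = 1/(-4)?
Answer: 25/4624 ≈ 0.0054066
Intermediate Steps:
o = -¼ ≈ -0.25000
Z(a) = a²*(5 + a) (Z(a) = ((5 + a)*a)*a = (a*(5 + a))*a = a²*(5 + a))
(o + (1 + 2)/(Z(G(-2)) + 5))² = (-¼ + (1 + 2)/((-2)²*(5 - 2) + 5))² = (-¼ + 3/(4*3 + 5))² = (-¼ + 3/(12 + 5))² = (-¼ + 3/17)² = (-5/68)² = 25/4624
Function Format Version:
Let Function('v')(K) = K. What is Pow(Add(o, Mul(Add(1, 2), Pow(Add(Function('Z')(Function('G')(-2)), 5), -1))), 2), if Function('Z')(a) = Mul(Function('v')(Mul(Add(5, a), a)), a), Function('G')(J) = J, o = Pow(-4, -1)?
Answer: Rational(25, 4624) ≈ 0.0054066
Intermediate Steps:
o = Rational(-1, 4) ≈ -0.25000
Function('Z')(a) = Mul(Pow(a, 2), Add(5, a)) (Function('Z')(a) = Mul(Mul(Add(5, a), a), a) = Mul(Mul(a, Add(5, a)), a) = Mul(Pow(a, 2), Add(5, a)))
Pow(Add(o, Mul(Add(1, 2), Pow(Add(Function('Z')(Function('G')(-2)), 5), -1))), 2) = Pow(Add(Rational(-1, 4), Mul(Add(1, 2), Pow(Add(Mul(Pow(-2, 2), Add(5, -2)), 5), -1))), 2) = Pow(Add(Rational(-1, 4), Mul(3, Pow(Add(Mul(4, 3), 5), -1))), 2) = Pow(Add(Rational(-1, 4), Mul(3, Pow(Add(12, 5), -1))), 2) = Pow(Add(Rational(-1, 4), Mul(3, Pow(17, -1))), 2) = Pow(Add(Rational(-1, 4), Mul(3, Rational(1, 17))), 2) = Pow(Add(Rational(-1, 4), Rational(3, 17)), 2) = Pow(Rational(-5, 68), 2) = Rational(25, 4624)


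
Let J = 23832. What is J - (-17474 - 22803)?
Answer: 64109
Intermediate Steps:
J - (-17474 - 22803) = 23832 - (-17474 - 22803) = 23832 - 1*(-40277) = 23832 + 40277 = 64109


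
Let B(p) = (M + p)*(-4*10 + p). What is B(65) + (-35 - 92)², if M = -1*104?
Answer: 15154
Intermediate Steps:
M = -104
B(p) = (-104 + p)*(-40 + p) (B(p) = (-104 + p)*(-4*10 + p) = (-104 + p)*(-40 + p))
B(65) + (-35 - 92)² = (4160 + 65² - 144*65) + (-35 - 92)² = (4160 + 4225 - 9360) + (-127)² = -975 + 16129 = 15154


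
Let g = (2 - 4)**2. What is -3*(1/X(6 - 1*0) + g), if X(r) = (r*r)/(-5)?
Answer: -139/12 ≈ -11.583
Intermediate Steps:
g = 4 (g = (-2)**2 = 4)
X(r) = -r**2/5 (X(r) = r**2*(-1/5) = -r**2/5)
-3*(1/X(6 - 1*0) + g) = -3*(1/(-(6 - 1*0)**2/5) + 4) = -3*(1/(-(6 + 0)**2/5) + 4) = -3*(1/(-1/5*6**2) + 4) = -3*(1/(-1/5*36) + 4) = -3*(1/(-36/5) + 4) = -3*(-5/36 + 4) = -3*139/36 = -139/12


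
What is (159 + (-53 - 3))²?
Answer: 10609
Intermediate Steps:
(159 + (-53 - 3))² = (159 - 56)² = 103² = 10609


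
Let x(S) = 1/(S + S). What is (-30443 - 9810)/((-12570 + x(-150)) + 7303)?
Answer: 12075900/1580101 ≈ 7.6425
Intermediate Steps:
x(S) = 1/(2*S)
(-30443 - 9810)/((-12570 + x(-150)) + 7303) = (-30443 - 9810)/((-12570 + (½)/(-150)) + 7303) = -40253/((-12570 + (½)*(-1/150)) + 7303) = -40253/((-12570 - 1/300) + 7303) = -40253/(-3771001/300 + 7303) = -40253/(-1580101/300) = -40253*(-300/1580101) = 12075900/1580101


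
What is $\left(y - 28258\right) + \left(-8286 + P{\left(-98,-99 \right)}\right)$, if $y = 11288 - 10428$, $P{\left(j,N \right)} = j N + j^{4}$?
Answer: $92210834$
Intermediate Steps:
$P{\left(j,N \right)} = j^{4} + N j$ ($P{\left(j,N \right)} = N j + j^{4} = j^{4} + N j$)
$y = 860$ ($y = 11288 - 10428 = 860$)
$\left(y - 28258\right) + \left(-8286 + P{\left(-98,-99 \right)}\right) = \left(860 - 28258\right) - \left(8286 + 98 \left(-99 + \left(-98\right)^{3}\right)\right) = -27398 - \left(8286 + 98 \left(-99 - 941192\right)\right) = -27398 - -92238232 = -27398 + \left(-8286 + 92246518\right) = -27398 + 92238232 = 92210834$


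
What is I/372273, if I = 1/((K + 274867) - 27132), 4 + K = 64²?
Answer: 1/93748392771 ≈ 1.0667e-11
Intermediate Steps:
K = 4092 (K = -4 + 64² = -4 + 4096 = 4092)
I = 1/251827 (I = 1/((4092 + 274867) - 27132) = 1/(278959 - 27132) = 1/251827 ≈ 3.9710e-6)
I/372273 = (1/251827)/372273 = (1/251827)*(1/372273) = 1/93748392771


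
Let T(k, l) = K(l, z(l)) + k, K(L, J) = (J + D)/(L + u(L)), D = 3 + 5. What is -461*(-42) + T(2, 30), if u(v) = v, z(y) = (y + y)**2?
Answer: 291362/15 ≈ 19424.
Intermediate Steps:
z(y) = 4*y**2 (z(y) = (2*y)**2 = 4*y**2)
D = 8
K(L, J) = (8 + J)/(2*L) (K(L, J) = (J + 8)/(L + L) = (8 + J)/((2*L)) = (8 + J)*(1/(2*L)) = (8 + J)/(2*L))
T(k, l) = k + (8 + 4*l**2)/(2*l) (T(k, l) = (8 + 4*l**2)/(2*l) + k = k + (8 + 4*l**2)/(2*l))
-461*(-42) + T(2, 30) = -461*(-42) + (2 + 2*30 + 4/30) = 19362 + (2 + 60 + 4*(1/30)) = 19362 + (2 + 60 + 2/15) = 19362 + 932/15 = 291362/15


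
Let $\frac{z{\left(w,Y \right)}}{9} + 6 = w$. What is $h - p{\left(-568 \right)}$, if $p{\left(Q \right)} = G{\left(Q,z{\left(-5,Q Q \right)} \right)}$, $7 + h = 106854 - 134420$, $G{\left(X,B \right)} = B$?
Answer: $-27474$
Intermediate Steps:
$z{\left(w,Y \right)} = -54 + 9 w$
$h = -27573$ ($h = -7 + \left(106854 - 134420\right) = -7 - 27566 = -27573$)
$p{\left(Q \right)} = -99$ ($p{\left(Q \right)} = -54 + 9 \left(-5\right) = -54 - 45 = -99$)
$h - p{\left(-568 \right)} = -27573 - -99 = -27573 + 99 = -27474$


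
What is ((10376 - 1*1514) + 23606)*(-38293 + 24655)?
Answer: -442798584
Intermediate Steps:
((10376 - 1*1514) + 23606)*(-38293 + 24655) = ((10376 - 1514) + 23606)*(-13638) = (8862 + 23606)*(-13638) = 32468*(-13638) = -442798584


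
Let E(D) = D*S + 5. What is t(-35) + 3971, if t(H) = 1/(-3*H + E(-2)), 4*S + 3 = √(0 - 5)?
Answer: 98747080/24867 + I*√5/24867 ≈ 3971.0 + 8.9921e-5*I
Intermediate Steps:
S = -¾ + I*√5/4 (S = -¾ + √(0 - 5)/4 = -¾ + √(-5)/4 = -¾ + (I*√5)/4 = -¾ + I*√5/4 ≈ -0.75 + 0.55902*I)
E(D) = 5 + D*(-¾ + I*√5/4) (E(D) = D*(-¾ + I*√5/4) + 5 = 5 + D*(-¾ + I*√5/4))
t(H) = 1/(13/2 - 3*H - I*√5/2) (t(H) = 1/(-3*H + (5 - ¼*(-2)*(3 - I*√5))) = 1/(-3*H + (5 + (3/2 - I*√5/2))) = 1/(-3*H + (13/2 - I*√5/2)) = 1/(13/2 - 3*H - I*√5/2))
t(-35) + 3971 = -2/(-13 + 6*(-35) + I*√5) + 3971 = -2/(-13 - 210 + I*√5) + 3971 = -2/(-223 + I*√5) + 3971 = 3971 - 2/(-223 + I*√5)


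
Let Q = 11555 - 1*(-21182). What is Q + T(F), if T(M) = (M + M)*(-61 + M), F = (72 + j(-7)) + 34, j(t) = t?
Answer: 40261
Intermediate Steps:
Q = 32737 (Q = 11555 + 21182 = 32737)
F = 99 (F = (72 - 7) + 34 = 65 + 34 = 99)
T(M) = 2*M*(-61 + M) (T(M) = (2*M)*(-61 + M) = 2*M*(-61 + M))
Q + T(F) = 32737 + 2*99*(-61 + 99) = 32737 + 2*99*38 = 32737 + 7524 = 40261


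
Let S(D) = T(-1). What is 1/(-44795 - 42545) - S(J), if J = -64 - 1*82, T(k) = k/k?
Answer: -87341/87340 ≈ -1.0000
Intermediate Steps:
T(k) = 1
J = -146 (J = -64 - 82 = -146)
S(D) = 1
1/(-44795 - 42545) - S(J) = 1/(-44795 - 42545) - 1*1 = 1/(-87340) - 1 = -1/87340 - 1 = -87341/87340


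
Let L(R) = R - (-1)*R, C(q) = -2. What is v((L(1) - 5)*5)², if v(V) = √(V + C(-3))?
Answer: -17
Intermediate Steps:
L(R) = 2*R (L(R) = R + R = 2*R)
v(V) = √(-2 + V) (v(V) = √(V - 2) = √(-2 + V))
v((L(1) - 5)*5)² = (√(-2 + (2*1 - 5)*5))² = (√(-2 + (2 - 5)*5))² = (√(-2 - 3*5))² = (√(-2 - 15))² = (√(-17))² = (I*√17)² = -17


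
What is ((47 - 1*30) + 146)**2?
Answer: 26569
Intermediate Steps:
((47 - 1*30) + 146)**2 = ((47 - 30) + 146)**2 = (17 + 146)**2 = 163**2 = 26569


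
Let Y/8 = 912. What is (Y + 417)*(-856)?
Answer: -6602328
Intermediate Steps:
Y = 7296 (Y = 8*912 = 7296)
(Y + 417)*(-856) = (7296 + 417)*(-856) = 7713*(-856) = -6602328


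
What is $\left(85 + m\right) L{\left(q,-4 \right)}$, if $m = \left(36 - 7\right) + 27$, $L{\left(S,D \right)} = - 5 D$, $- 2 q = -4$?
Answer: $2820$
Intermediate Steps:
$q = 2$ ($q = \left(- \frac{1}{2}\right) \left(-4\right) = 2$)
$m = 56$ ($m = 29 + 27 = 56$)
$\left(85 + m\right) L{\left(q,-4 \right)} = \left(85 + 56\right) \left(\left(-5\right) \left(-4\right)\right) = 141 \cdot 20 = 2820$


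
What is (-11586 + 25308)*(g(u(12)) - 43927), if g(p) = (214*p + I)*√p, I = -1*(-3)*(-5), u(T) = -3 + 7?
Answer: -579685890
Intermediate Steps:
u(T) = 4
I = -15 (I = 3*(-5) = -15)
g(p) = √p*(-15 + 214*p) (g(p) = (214*p - 15)*√p = (-15 + 214*p)*√p = √p*(-15 + 214*p))
(-11586 + 25308)*(g(u(12)) - 43927) = (-11586 + 25308)*(√4*(-15 + 214*4) - 43927) = 13722*(2*(-15 + 856) - 43927) = 13722*(2*841 - 43927) = 13722*(1682 - 43927) = 13722*(-42245) = -579685890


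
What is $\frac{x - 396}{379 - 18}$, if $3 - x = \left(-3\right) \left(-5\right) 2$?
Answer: $- \frac{423}{361} \approx -1.1717$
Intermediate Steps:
$x = -27$ ($x = 3 - \left(-3\right) \left(-5\right) 2 = 3 - 15 \cdot 2 = 3 - 30 = -27$)
$\frac{x - 396}{379 - 18} = \frac{-27 - 396}{379 - 18} = - \frac{423}{361}$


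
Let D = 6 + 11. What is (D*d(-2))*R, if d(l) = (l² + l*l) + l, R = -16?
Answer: -1632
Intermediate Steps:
d(l) = l + 2*l² (d(l) = (l² + l²) + l = 2*l² + l = l + 2*l²)
D = 17
(D*d(-2))*R = (17*(-2*(1 + 2*(-2))))*(-16) = (17*(-2*(1 - 4)))*(-16) = (17*(-2*(-3)))*(-16) = (17*6)*(-16) = 102*(-16) = -1632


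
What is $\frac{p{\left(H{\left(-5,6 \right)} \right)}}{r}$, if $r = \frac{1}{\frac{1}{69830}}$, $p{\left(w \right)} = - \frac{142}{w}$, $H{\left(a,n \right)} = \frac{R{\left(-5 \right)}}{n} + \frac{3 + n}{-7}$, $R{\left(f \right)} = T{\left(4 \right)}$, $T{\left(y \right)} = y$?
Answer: $\frac{1491}{453895} \approx 0.0032849$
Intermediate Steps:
$R{\left(f \right)} = 4$
$H{\left(a,n \right)} = - \frac{3}{7} + \frac{4}{n} - \frac{n}{7}$ ($H{\left(a,n \right)} = \frac{4}{n} + \frac{3 + n}{-7} = \frac{4}{n} + \left(3 + n\right) \left(- \frac{1}{7}\right) = \frac{4}{n} - \left(\frac{3}{7} + \frac{n}{7}\right) = - \frac{3}{7} + \frac{4}{n} - \frac{n}{7}$)
$r = 69830$ ($r = \frac{1}{\frac{1}{69830}} = 69830$)
$\frac{p{\left(H{\left(-5,6 \right)} \right)}}{r} = \frac{\left(-142\right) \frac{1}{\frac{1}{7} \cdot \frac{1}{6} \left(28 - 6 \left(3 + 6\right)\right)}}{69830} = - \frac{142}{\frac{1}{7} \cdot \frac{1}{6} \left(28 - 6 \cdot 9\right)} \frac{1}{69830} = - \frac{142}{\frac{1}{7} \cdot \frac{1}{6} \left(28 - 54\right)} \frac{1}{69830} = - \frac{142}{\frac{1}{7} \cdot \frac{1}{6} \left(-26\right)} \frac{1}{69830} = - \frac{142}{- \frac{13}{21}} \cdot \frac{1}{69830} = \left(-142\right) \left(- \frac{21}{13}\right) \frac{1}{69830} = \frac{2982}{13} \cdot \frac{1}{69830} = \frac{1491}{453895}$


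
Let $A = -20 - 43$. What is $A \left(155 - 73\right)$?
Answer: $-5166$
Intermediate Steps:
$A = -63$ ($A = -20 - 43 = -63$)
$A \left(155 - 73\right) = - 63 \left(155 - 73\right) = \left(-63\right) 82 = -5166$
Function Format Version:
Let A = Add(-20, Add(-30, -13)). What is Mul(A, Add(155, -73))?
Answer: -5166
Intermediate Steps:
A = -63 (A = Add(-20, -43) = -63)
Mul(A, Add(155, -73)) = Mul(-63, Add(155, -73)) = Mul(-63, 82) = -5166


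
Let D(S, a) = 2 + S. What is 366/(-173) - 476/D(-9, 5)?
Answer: 11398/173 ≈ 65.884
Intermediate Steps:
366/(-173) - 476/D(-9, 5) = 366/(-173) - 476/(2 - 9) = 366*(-1/173) - 476/(-7) = -366/173 - 476*(-⅐) = -366/173 + 68 = 11398/173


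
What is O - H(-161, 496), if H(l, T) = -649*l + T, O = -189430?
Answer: -294415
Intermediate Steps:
H(l, T) = T - 649*l
O - H(-161, 496) = -189430 - (496 - 649*(-161)) = -189430 - (496 + 104489) = -189430 - 1*104985 = -189430 - 104985 = -294415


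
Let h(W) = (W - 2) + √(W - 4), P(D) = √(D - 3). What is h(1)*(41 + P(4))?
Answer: -42 + 42*I*√3 ≈ -42.0 + 72.746*I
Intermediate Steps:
P(D) = √(-3 + D)
h(W) = -2 + W + √(-4 + W) (h(W) = (-2 + W) + √(-4 + W) = -2 + W + √(-4 + W))
h(1)*(41 + P(4)) = (-2 + 1 + √(-4 + 1))*(41 + √(-3 + 4)) = (-2 + 1 + √(-3))*(41 + √1) = (-2 + 1 + I*√3)*(41 + 1) = (-1 + I*√3)*42 = -42 + 42*I*√3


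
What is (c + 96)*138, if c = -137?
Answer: -5658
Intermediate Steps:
(c + 96)*138 = (-137 + 96)*138 = -41*138 = -5658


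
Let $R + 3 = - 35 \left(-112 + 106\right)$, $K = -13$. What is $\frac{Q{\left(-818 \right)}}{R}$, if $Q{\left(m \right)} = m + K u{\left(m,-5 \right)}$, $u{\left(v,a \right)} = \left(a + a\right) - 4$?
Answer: $- \frac{212}{69} \approx -3.0725$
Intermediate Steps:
$u{\left(v,a \right)} = -4 + 2 a$ ($u{\left(v,a \right)} = 2 a - 4 = -4 + 2 a$)
$Q{\left(m \right)} = 182 + m$ ($Q{\left(m \right)} = m - 13 \left(-4 + 2 \left(-5\right)\right) = m - 13 \left(-4 - 10\right) = m - -182 = m + 182 = 182 + m$)
$R = 207$ ($R = -3 - 35 \left(-112 + 106\right) = -3 - -210 = -3 + 210 = 207$)
$\frac{Q{\left(-818 \right)}}{R} = \frac{182 - 818}{207} = \left(-636\right) \frac{1}{207} = - \frac{212}{69}$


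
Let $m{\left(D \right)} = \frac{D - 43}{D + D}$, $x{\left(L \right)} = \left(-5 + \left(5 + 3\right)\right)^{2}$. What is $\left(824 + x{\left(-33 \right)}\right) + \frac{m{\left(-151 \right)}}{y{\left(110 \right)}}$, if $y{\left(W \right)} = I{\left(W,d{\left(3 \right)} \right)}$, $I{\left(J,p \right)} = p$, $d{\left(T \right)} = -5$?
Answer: $\frac{628818}{755} \approx 832.87$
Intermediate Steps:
$x{\left(L \right)} = 9$ ($x{\left(L \right)} = \left(-5 + 8\right)^{2} = 3^{2} = 9$)
$m{\left(D \right)} = \frac{-43 + D}{2 D}$
$y{\left(W \right)} = -5$
$\left(824 + x{\left(-33 \right)}\right) + \frac{m{\left(-151 \right)}}{y{\left(110 \right)}} = \left(824 + 9\right) + \frac{\frac{1}{2} \frac{1}{-151} \left(-43 - 151\right)}{-5} = 833 + \frac{1}{2} \left(- \frac{1}{151}\right) \left(-194\right) \left(- \frac{1}{5}\right) = 833 + \frac{97}{151} \left(- \frac{1}{5}\right) = 833 - \frac{97}{755} = \frac{628818}{755}$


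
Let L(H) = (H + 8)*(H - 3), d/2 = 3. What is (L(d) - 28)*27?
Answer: 378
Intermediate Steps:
d = 6 (d = 2*3 = 6)
L(H) = (-3 + H)*(8 + H) (L(H) = (8 + H)*(-3 + H) = (-3 + H)*(8 + H))
(L(d) - 28)*27 = ((-24 + 6² + 5*6) - 28)*27 = ((-24 + 36 + 30) - 28)*27 = (42 - 28)*27 = 14*27 = 378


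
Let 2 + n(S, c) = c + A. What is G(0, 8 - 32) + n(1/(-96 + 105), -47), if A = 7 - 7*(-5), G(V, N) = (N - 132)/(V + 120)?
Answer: -83/10 ≈ -8.3000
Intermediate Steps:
G(V, N) = (-132 + N)/(120 + V)
A = 42 (A = 7 + 35 = 42)
n(S, c) = 40 + c (n(S, c) = -2 + (c + 42) = -2 + (42 + c) = 40 + c)
G(0, 8 - 32) + n(1/(-96 + 105), -47) = (-132 + (8 - 32))/(120 + 0) + (40 - 47) = (-132 - 24)/120 - 7 = (1/120)*(-156) - 7 = -13/10 - 7 = -83/10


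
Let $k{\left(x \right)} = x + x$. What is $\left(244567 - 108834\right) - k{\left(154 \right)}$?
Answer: $135425$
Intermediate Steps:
$k{\left(x \right)} = 2 x$
$\left(244567 - 108834\right) - k{\left(154 \right)} = \left(244567 - 108834\right) - 2 \cdot 154 = 135733 - 308 = 135425$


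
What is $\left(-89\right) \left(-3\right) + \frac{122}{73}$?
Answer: $\frac{19613}{73} \approx 268.67$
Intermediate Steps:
$\left(-89\right) \left(-3\right) + \frac{122}{73} = 267 + 122 \cdot \frac{1}{73} = 267 + \frac{122}{73} = \frac{19613}{73}$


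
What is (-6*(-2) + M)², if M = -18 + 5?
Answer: 1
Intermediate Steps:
M = -13
(-6*(-2) + M)² = (-6*(-2) - 13)² = (12 - 13)² = (-1)² = 1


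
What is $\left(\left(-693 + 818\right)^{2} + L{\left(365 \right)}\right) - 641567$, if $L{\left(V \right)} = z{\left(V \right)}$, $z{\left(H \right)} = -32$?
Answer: $-625974$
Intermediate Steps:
$L{\left(V \right)} = -32$
$\left(\left(-693 + 818\right)^{2} + L{\left(365 \right)}\right) - 641567 = \left(\left(-693 + 818\right)^{2} - 32\right) - 641567 = \left(125^{2} - 32\right) - 641567 = \left(15625 - 32\right) - 641567 = 15593 - 641567 = -625974$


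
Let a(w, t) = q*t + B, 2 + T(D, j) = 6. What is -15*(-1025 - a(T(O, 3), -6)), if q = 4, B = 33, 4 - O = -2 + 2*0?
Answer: 15510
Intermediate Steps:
O = 6 (O = 4 - (-2 + 2*0) = 4 - (-2 + 0) = 4 - 1*(-2) = 4 + 2 = 6)
T(D, j) = 4 (T(D, j) = -2 + 6 = 4)
a(w, t) = 33 + 4*t (a(w, t) = 4*t + 33 = 33 + 4*t)
-15*(-1025 - a(T(O, 3), -6)) = -15*(-1025 - (33 + 4*(-6))) = -15*(-1025 - (33 - 24)) = -15*(-1025 - 1*9) = -15*(-1025 - 9) = -15*(-1034) = 15510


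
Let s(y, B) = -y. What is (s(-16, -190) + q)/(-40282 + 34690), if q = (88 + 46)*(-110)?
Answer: 1227/466 ≈ 2.6330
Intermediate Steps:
q = -14740 (q = 134*(-110) = -14740)
(s(-16, -190) + q)/(-40282 + 34690) = (-1*(-16) - 14740)/(-40282 + 34690) = (16 - 14740)/(-5592) = -14724*(-1/5592) = 1227/466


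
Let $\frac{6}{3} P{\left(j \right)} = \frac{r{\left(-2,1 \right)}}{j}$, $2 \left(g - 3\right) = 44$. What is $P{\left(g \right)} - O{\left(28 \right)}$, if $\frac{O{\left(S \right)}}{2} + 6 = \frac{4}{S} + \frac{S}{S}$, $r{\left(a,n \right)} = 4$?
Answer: $\frac{1714}{175} \approx 9.7943$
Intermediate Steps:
$g = 25$ ($g = 3 + \frac{1}{2} \cdot 44 = 3 + 22 = 25$)
$O{\left(S \right)} = -10 + \frac{8}{S}$ ($O{\left(S \right)} = -12 + 2 \left(\frac{4}{S} + \frac{S}{S}\right) = -12 + 2 \left(\frac{4}{S} + 1\right) = -12 + 2 \left(1 + \frac{4}{S}\right) = -12 + \left(2 + \frac{8}{S}\right) = -10 + \frac{8}{S}$)
$P{\left(j \right)} = \frac{2}{j}$ ($P{\left(j \right)} = \frac{4 \frac{1}{j}}{2} = \frac{2}{j}$)
$P{\left(g \right)} - O{\left(28 \right)} = \frac{2}{25} - \left(-10 + \frac{8}{28}\right) = 2 \cdot \frac{1}{25} - \left(-10 + 8 \cdot \frac{1}{28}\right) = \frac{2}{25} - \left(-10 + \frac{2}{7}\right) = \frac{2}{25} - - \frac{68}{7} = \frac{2}{25} + \frac{68}{7} = \frac{1714}{175}$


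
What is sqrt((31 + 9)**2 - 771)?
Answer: sqrt(829) ≈ 28.792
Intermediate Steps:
sqrt((31 + 9)**2 - 771) = sqrt(40**2 - 771) = sqrt(1600 - 771) = sqrt(829)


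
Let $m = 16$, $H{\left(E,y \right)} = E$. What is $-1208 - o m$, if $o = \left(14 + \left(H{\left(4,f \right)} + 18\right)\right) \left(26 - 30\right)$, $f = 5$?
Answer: $1096$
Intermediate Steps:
$o = -144$ ($o = \left(14 + \left(4 + 18\right)\right) \left(26 - 30\right) = \left(14 + 22\right) \left(-4\right) = 36 \left(-4\right) = -144$)
$-1208 - o m = -1208 - \left(-144\right) 16 = -1208 - -2304 = -1208 + 2304 = 1096$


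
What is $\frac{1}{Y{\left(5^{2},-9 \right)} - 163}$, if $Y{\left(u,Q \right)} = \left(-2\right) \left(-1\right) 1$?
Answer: $- \frac{1}{161} \approx -0.0062112$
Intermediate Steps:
$Y{\left(u,Q \right)} = 2$ ($Y{\left(u,Q \right)} = 2 \cdot 1 = 2$)
$\frac{1}{Y{\left(5^{2},-9 \right)} - 163} = \frac{1}{2 - 163} = \frac{1}{-161} = - \frac{1}{161}$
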